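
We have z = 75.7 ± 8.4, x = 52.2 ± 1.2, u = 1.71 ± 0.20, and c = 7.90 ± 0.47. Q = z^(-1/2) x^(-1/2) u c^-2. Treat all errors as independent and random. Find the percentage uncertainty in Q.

Since Q is a product/quotient, work with relative uncertainties:
  (−½·δz/z)² = (-0.5×0.111)² = 0.00308;  (−½·δx/x)² = (-0.5×0.0230)² = 0.000132;  (1·δu/u)² = (1×0.117)² = 0.0137;  (-2·δc/c)² = (-2×0.0595)² = 0.0142
δQ/Q = √(0.0310) = 0.176

17.6%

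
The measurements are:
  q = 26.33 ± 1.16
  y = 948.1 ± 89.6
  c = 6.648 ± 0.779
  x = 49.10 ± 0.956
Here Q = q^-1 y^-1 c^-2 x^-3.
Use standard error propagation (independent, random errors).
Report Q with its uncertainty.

Products/powers → add relative errors in quadrature, weighted by exponent:
  (-1·δq/q)² = (-1×0.0441)² = 0.00194;  (-1·δy/y)² = (-1×0.0945)² = 0.00893;  (-2·δc/c)² = (-2×0.117)² = 0.0549;  (-3·δx/x)² = (-3×0.0195)² = 0.00341
δQ/Q = √(0.0692) = 0.263
Q = 7.657e-12, so δQ = 0.263 × 7.657e-12 = 2.01e-12.

(7.657 ± 2.01) × 10^-12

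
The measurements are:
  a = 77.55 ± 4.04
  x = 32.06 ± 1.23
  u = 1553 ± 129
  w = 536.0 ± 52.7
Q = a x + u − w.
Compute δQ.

Let p = a·x = 2486. δp/p = √((1·δa/a)² + (1·δx/x)²) = √(0.00271 + 0.00147) = 0.0647, so δp = 161.
Q = p + u − w: δQ = √(δp² + δu² + δw²) = √(25900 + 16600 + 2780) = 213

213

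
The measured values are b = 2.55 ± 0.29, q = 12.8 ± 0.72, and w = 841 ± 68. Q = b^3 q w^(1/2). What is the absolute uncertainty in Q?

2140

Since Q is a product/quotient, work with relative uncertainties:
  (3·δb/b)² = (3×0.114)² = 0.116;  (1·δq/q)² = (1×0.0562)² = 0.00316;  (½·δw/w)² = (0.5×0.0809)² = 0.00163
δQ/Q = √(0.121) = 0.348
Q = 6160, so δQ = 0.348 × 6160 = 2140.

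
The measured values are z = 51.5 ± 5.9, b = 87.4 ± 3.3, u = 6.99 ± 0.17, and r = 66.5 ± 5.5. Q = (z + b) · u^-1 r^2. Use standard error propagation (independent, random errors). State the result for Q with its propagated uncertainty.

87900 ± 15300

Let w = z + b = 139. δw = √(δz² + δb²) = √(34.8 + 10.9) = 6.76, so δw/w = 0.0487.
Q is then a monomial in w, u, r:
δQ/Q = √((δw/w)² + (-1·δu/u)² + (2·δr/r)²) = √(0.00237 + 0.000591 + 0.0274) = 0.174
Q = 87900, so δQ = 0.174 × 87900 = 15300.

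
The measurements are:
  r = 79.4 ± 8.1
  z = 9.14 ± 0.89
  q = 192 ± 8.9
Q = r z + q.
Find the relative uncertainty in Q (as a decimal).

Let p = r·z = 726. δp/p = √((1·δr/r)² + (1·δz/z)²) = √(0.0104 + 0.00948) = 0.141, so δp = 102.
Q = p + q: δQ = √(δp² + δq²) = √(10500 + 79.2) = 103
Q = 918, so δQ/Q = 103/918 = 0.112.

0.112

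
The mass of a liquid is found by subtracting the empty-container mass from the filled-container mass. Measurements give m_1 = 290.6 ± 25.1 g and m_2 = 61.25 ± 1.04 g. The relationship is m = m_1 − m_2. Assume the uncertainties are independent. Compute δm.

m is a linear combination, so absolute uncertainties add in quadrature:
  (δm_1)² = 630;  (δm_2)² = 1.08
δm = √(631) = 25.1 g

25.1 g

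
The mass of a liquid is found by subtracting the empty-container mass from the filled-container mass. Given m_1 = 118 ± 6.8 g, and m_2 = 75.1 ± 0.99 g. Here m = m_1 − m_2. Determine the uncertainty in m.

6.87 g

Absolute uncertainties add in quadrature for a linear combination:
  (δm_1)² = 46.2;  (δm_2)² = 0.980
δm = √(47.2) = 6.87 g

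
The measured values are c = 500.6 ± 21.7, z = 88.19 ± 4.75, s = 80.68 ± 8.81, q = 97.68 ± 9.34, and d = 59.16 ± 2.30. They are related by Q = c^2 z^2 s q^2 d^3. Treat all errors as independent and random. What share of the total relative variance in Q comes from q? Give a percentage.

45.0%

(δQ/Q)² = (2·δc/c)² + (2·δz/z)² + (1·δs/s)² + (2·δq/q)² + (3·δd/d)²
  c term: (2×0.0433)² = 0.00752
  z term: (2×0.0539)² = 0.0116
  s term: (1×0.109)² = 0.0119
  q term: (2×0.0956)² = 0.0366
  d term: (3×0.0389)² = 0.0136
Total = 0.0812. Share from q = 0.0366/0.0812 = 0.450.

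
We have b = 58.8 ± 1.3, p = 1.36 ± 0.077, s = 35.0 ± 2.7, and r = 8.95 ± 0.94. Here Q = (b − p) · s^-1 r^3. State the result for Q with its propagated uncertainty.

Let u = b − p = 57.4. δu = √(δb² + δp²) = √(1.69 + 0.00593) = 1.30, so δu/u = 0.0227.
Q is then a monomial in u, s, r:
δQ/Q = √((δu/u)² + (-1·δs/s)² + (3·δr/r)²) = √(0.000514 + 0.00595 + 0.0993) = 0.325
Q = 1180, so δQ = 0.325 × 1180 = 383.

1180 ± 383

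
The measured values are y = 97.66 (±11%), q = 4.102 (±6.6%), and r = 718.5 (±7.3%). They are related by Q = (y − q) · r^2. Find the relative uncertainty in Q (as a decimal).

Let u = y − q = 93.56. δu = √(δy² + δq²) = √(115 + 0.0733) = 10.7, so δu/u = 0.115.
Q is then a monomial in u, r:
δQ/Q = √((δu/u)² + (2·δr/r)²) = √(0.0132 + 0.0213) = 0.186

0.186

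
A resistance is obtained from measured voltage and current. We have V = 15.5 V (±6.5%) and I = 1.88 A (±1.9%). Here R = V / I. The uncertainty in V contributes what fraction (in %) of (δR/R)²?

(δR/R)² = (1·δV/V)² + (-1·δI/I)²
  V term: (1×0.0650)² = 0.00423
  I term: (-1×0.0190)² = 0.000361
Total = 0.00459. Share from V = 0.00423/0.00459 = 0.921.

92.1%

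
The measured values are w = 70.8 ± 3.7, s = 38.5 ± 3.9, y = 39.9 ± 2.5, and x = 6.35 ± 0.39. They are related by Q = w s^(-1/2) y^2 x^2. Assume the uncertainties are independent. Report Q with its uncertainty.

(7.32 ± 1.39) × 10^5

Relative error in a monomial: (δQ/Q)² = Σ (nᵢ · δxᵢ/xᵢ)².
  (1·δw/w)² = (1×0.0523)² = 0.00273;  (−½·δs/s)² = (-0.5×0.101)² = 0.00257;  (2·δy/y)² = (2×0.0627)² = 0.0157;  (2·δx/x)² = (2×0.0614)² = 0.0151
δQ/Q = √(0.0361) = 0.190
Q = 7.32e+05, so δQ = 0.190 × 7.32e+05 = 1.39e+05.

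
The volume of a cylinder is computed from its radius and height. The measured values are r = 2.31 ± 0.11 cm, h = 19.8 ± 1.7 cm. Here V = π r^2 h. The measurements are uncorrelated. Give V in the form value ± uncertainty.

332 ± 42.6 cm^3

Relative error in a monomial: (δV/V)² = Σ (nᵢ · δxᵢ/xᵢ)².
  (2·δr/r)² = (2×0.0476)² = 0.00907;  (1·δh/h)² = (1×0.0859)² = 0.00737
δV/V = √(0.0164) = 0.128
V = 332 cm^3, so δV = 0.128 × 332 = 42.6 cm^3.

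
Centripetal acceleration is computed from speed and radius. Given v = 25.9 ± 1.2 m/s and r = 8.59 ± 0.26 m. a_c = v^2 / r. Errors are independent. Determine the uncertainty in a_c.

For a monomial a_c ∝ v^2, r^-1, fractional errors add in quadrature:
  (2·δv/v)² = (2×0.0463)² = 0.00859;  (-1·δr/r)² = (-1×0.0303)² = 0.000916
δa_c/a_c = √(0.00950) = 0.0975
a_c = 78.1 m/s^2, so δa_c = 0.0975 × 78.1 = 7.61 m/s^2.

7.61 m/s^2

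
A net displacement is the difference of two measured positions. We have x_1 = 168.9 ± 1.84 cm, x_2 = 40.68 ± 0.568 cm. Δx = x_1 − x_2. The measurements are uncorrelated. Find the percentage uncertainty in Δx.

1.50%

Δx is a linear combination, so absolute uncertainties add in quadrature:
  (δx_1)² = 3.39;  (δx_2)² = 0.323
δΔx = √(3.71) = 1.93 cm
Δx = 128.2 cm, so δΔx/Δx = 1.93/128.2 = 0.0150.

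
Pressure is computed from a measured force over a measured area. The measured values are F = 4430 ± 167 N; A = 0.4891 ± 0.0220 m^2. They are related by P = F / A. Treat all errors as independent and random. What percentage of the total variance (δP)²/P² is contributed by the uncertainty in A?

58.7%

(δP/P)² = (1·δF/F)² + (-1·δA/A)²
  F term: (1×0.0377)² = 0.00142
  A term: (-1×0.0450)² = 0.00202
Total = 0.00344. Share from A = 0.00202/0.00344 = 0.587.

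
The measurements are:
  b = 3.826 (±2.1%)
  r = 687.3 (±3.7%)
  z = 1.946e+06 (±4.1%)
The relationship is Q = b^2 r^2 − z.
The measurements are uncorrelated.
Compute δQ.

Let p = b^2·r^2 = 6.915e+06. δp/p = √((2·δb/b)² + (2·δr/r)²) = √(0.00176 + 0.00548) = 0.0851, so δp = 5.88e+05.
Q = p − z: δQ = √(δp² + δz²) = √(3.46e+11 + 6.37e+09) = 5.94e+05

5.94e+05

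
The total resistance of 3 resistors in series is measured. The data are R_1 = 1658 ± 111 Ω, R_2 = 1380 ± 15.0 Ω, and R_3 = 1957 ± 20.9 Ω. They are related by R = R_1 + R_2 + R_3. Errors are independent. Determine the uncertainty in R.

114 Ω

R is a linear combination, so absolute uncertainties add in quadrature:
  (δR_1)² = 12300;  (δR_2)² = 225;  (δR_3)² = 437
δR = √(13000) = 114 Ω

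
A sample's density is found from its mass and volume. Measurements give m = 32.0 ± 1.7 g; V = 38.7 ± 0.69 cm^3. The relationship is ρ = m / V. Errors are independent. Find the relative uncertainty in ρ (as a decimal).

ρ is a product of powers, so relative uncertainties combine in quadrature:
  (1·δm/m)² = (1×0.0531)² = 0.00282;  (-1·δV/V)² = (-1×0.0178)² = 0.000318
δρ/ρ = √(0.00314) = 0.0560

0.0560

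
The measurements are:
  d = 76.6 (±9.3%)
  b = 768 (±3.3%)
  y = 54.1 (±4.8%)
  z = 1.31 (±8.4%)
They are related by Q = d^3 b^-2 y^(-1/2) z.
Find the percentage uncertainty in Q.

30.0%

Relative error in a monomial: (δQ/Q)² = Σ (nᵢ · δxᵢ/xᵢ)².
  (3·δd/d)² = (3×0.0930)² = 0.0778;  (-2·δb/b)² = (-2×0.0330)² = 0.00436;  (−½·δy/y)² = (-0.5×0.0480)² = 0.000576;  (1·δz/z)² = (1×0.0840)² = 0.00706
δQ/Q = √(0.0898) = 0.300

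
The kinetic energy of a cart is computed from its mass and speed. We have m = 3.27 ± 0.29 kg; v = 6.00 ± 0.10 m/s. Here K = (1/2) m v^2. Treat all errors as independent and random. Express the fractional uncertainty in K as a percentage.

9.47%

Since K is a product/quotient, work with relative uncertainties:
  (1·δm/m)² = (1×0.0887)² = 0.00787;  (2·δv/v)² = (2×0.0167)² = 0.00111
δK/K = √(0.00898) = 0.0947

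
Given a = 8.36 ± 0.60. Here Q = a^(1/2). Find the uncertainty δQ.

0.104

Q ∝ a^(1/2), so δQ/Q = |½| · δa/a = 0.5 × 0.0718 = 0.0359.
Q = 2.89, so δQ = 0.0359 × 2.89 = 0.104.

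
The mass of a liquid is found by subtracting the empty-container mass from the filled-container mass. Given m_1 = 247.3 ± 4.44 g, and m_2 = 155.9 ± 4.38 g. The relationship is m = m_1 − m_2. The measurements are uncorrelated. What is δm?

Absolute uncertainties add in quadrature for a linear combination:
  (δm_1)² = 19.7;  (δm_2)² = 19.2
δm = √(38.9) = 6.24 g

6.24 g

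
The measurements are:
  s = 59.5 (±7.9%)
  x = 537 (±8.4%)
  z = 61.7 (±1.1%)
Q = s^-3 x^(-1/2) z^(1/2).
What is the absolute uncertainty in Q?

3.87e-07

Products/powers → add relative errors in quadrature, weighted by exponent:
  (-3·δs/s)² = (-3×0.0790)² = 0.0562;  (−½·δx/x)² = (-0.5×0.0840)² = 0.00176;  (½·δz/z)² = (0.5×0.0110)² = 3.03e-05
δQ/Q = √(0.0580) = 0.241
Q = 1.61e-06, so δQ = 0.241 × 1.61e-06 = 3.87e-07.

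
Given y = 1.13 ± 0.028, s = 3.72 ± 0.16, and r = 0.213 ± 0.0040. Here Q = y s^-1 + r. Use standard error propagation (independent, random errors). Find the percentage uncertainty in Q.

3.02%

Let p = y·s^-1 = 0.304. δp/p = √((1·δy/y)² + (-1·δs/s)²) = √(0.000614 + 0.00185) = 0.0496, so δp = 0.0151.
Q = p + r: δQ = √(δp² + δr²) = √(0.000227 + 1.6e-05) = 0.0156
Q = 0.517, so δQ/Q = 0.0156/0.517 = 0.0302.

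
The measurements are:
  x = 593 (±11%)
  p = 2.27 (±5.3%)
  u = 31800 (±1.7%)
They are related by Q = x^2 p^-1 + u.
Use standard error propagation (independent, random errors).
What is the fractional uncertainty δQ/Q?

0.188

Let w = x^2·p^-1 = 1.55e+05. δw/w = √((2·δx/x)² + (-1·δp/p)²) = √(0.0484 + 0.00281) = 0.226, so δw = 35100.
Q = w + u: δQ = √(δw² + δu²) = √(1.23e+09 + 2.92e+05) = 35100
Q = 1.87e+05, so δQ/Q = 35100/1.87e+05 = 0.188.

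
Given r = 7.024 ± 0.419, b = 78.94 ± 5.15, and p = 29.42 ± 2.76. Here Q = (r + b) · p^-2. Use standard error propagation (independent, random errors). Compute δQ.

Let u = r + b = 85.96. δu = √(δr² + δb²) = √(0.176 + 26.5) = 5.17, so δu/u = 0.0601.
Q is then a monomial in u, p:
δQ/Q = √((δu/u)² + (-2·δp/p)²) = √(0.00361 + 0.0352) = 0.197
Q = 0.09932, so δQ = 0.197 × 0.09932 = 0.0196.

0.0196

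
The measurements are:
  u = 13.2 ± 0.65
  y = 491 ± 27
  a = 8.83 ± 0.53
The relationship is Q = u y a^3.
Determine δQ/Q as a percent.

19.5%

For a monomial Q ∝ u, y, a^3, fractional errors add in quadrature:
  (1·δu/u)² = (1×0.0492)² = 0.00242;  (1·δy/y)² = (1×0.0550)² = 0.00302;  (3·δa/a)² = (3×0.0600)² = 0.0324
δQ/Q = √(0.0379) = 0.195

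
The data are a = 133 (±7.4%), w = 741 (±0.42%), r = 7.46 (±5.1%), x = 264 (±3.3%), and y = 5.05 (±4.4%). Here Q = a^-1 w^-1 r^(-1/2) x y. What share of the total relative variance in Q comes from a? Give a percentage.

59.7%

(δQ/Q)² = (-1·δa/a)² + (-1·δw/w)² + (−½·δr/r)² + (1·δx/x)² + (1·δy/y)²
  a term: (-1×0.0740)² = 0.00548
  w term: (-1×0.00420)² = 1.76e-05
  r term: (-0.5×0.0510)² = 0.000650
  x term: (1×0.0330)² = 0.00109
  y term: (1×0.0440)² = 0.00194
Total = 0.00917. Share from a = 0.00548/0.00917 = 0.597.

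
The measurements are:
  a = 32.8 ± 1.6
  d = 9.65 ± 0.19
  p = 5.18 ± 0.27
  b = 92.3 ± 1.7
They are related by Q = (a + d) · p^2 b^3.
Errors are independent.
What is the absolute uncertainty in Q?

1.11e+08

Let u = a + d = 42.4. δu = √(δa² + δd²) = √(2.56 + 0.0361) = 1.61, so δu/u = 0.0380.
Q is then a monomial in u, p, b:
δQ/Q = √((δu/u)² + (2·δp/p)² + (3·δb/b)²) = √(0.00144 + 0.0109 + 0.00305) = 0.124
Q = 8.96e+08, so δQ = 0.124 × 8.96e+08 = 1.11e+08.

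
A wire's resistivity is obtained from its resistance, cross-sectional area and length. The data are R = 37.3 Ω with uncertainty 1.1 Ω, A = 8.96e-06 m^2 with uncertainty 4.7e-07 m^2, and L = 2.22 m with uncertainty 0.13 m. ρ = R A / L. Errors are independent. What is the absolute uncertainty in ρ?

1.26e-05 Ω·m

Products/powers → add relative errors in quadrature, weighted by exponent:
  (1·δR/R)² = (1×0.0295)² = 0.000870;  (1·δA/A)² = (1×0.0525)² = 0.00275;  (-1·δL/L)² = (-1×0.0586)² = 0.00343
δρ/ρ = √(0.00705) = 0.0840
ρ = 0.000151 Ω·m, so δρ = 0.0840 × 0.000151 = 1.26e-05 Ω·m.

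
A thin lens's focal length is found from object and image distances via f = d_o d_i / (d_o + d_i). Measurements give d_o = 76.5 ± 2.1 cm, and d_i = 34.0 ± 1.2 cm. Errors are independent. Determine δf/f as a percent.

2.59%

∂f/∂d_o = (d_i/(d_o+d_i))² = 0.0947;  ∂f/∂d_i = (d_o/(d_o+d_i))² = 0.479
δf = √((∂f/∂d_o · δd_o)² + (∂f/∂d_i · δd_i)²) = √(0.0395 + 0.331) = 0.609 cm
f = 23.5 cm, so δf/f = 0.609/23.5 = 0.0259.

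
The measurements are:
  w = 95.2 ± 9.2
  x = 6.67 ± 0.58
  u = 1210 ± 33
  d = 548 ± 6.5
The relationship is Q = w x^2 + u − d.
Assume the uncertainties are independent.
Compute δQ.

Let p = w·x^2 = 4240. δp/p = √((1·δw/w)² + (2·δx/x)²) = √(0.00934 + 0.0302) = 0.199, so δp = 843.
Q = p + u − d: δQ = √(δp² + δu² + δd²) = √(7.1e+05 + 1090 + 42.2) = 843

843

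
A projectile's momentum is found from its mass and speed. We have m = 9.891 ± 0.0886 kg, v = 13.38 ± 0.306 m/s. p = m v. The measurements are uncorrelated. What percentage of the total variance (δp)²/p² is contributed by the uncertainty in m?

(δp/p)² = (1·δm/m)² + (1·δv/v)²
  m term: (1×0.00896)² = 8.02e-05
  v term: (1×0.0229)² = 0.000523
Total = 0.000603. Share from m = 8.02e-05/0.000603 = 0.133.

13.3%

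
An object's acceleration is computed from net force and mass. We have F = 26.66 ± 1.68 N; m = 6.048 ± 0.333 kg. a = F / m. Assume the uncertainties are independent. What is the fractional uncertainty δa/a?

a is a product of powers, so relative uncertainties combine in quadrature:
  (1·δF/F)² = (1×0.0630)² = 0.00397;  (-1·δm/m)² = (-1×0.0551)² = 0.00303
δa/a = √(0.00700) = 0.0837

0.0837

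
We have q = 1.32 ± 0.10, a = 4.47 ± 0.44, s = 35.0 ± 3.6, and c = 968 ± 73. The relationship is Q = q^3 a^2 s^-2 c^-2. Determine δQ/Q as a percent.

39.4%

Relative error in a monomial: (δQ/Q)² = Σ (nᵢ · δxᵢ/xᵢ)².
  (3·δq/q)² = (3×0.0758)² = 0.0517;  (2·δa/a)² = (2×0.0984)² = 0.0388;  (-2·δs/s)² = (-2×0.103)² = 0.0423;  (-2·δc/c)² = (-2×0.0754)² = 0.0227
δQ/Q = √(0.155) = 0.394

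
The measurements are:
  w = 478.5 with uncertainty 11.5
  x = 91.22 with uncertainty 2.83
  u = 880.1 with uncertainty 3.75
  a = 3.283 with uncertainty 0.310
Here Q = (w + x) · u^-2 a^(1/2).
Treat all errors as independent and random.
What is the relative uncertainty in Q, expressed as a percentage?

Let h = w + x = 569.7. δh = √(δw² + δx²) = √(132 + 8.01) = 11.8, so δh/h = 0.0208.
Q is then a monomial in h, u, a:
δQ/Q = √((δh/h)² + (-2·δu/u)² + (½·δa/a)²) = √(0.000432 + 7.26e-05 + 0.00223) = 0.0523

5.23%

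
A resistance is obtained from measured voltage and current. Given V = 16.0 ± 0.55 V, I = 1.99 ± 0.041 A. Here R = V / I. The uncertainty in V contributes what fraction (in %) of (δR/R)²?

73.6%

(δR/R)² = (1·δV/V)² + (-1·δI/I)²
  V term: (1×0.0344)² = 0.00118
  I term: (-1×0.0206)² = 0.000424
Total = 0.00161. Share from V = 0.00118/0.00161 = 0.736.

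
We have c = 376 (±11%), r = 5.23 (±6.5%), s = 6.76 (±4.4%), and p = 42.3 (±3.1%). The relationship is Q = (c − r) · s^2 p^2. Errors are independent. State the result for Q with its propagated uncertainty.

(3.03 ± 0.470) × 10^7

Let u = c − r = 371. δu = √(δc² + δr²) = √(1710 + 0.116) = 41.4, so δu/u = 0.112.
Q is then a monomial in u, s, p:
δQ/Q = √((δu/u)² + (2·δs/s)² + (2·δp/p)²) = √(0.0124 + 0.00774 + 0.00384) = 0.155
Q = 3.03e+07, so δQ = 0.155 × 3.03e+07 = 4.7e+06.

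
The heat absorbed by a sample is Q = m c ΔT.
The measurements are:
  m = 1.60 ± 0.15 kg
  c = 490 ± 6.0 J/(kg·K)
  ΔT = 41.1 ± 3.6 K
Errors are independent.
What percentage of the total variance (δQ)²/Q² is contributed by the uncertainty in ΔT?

46.2%

(δQ/Q)² = (1·δm/m)² + (1·δc/c)² + (1·δΔT/ΔT)²
  m term: (1×0.0937)² = 0.00879
  c term: (1×0.0122)² = 0.000150
  ΔT term: (1×0.0876)² = 0.00767
Total = 0.0166. Share from ΔT = 0.00767/0.0166 = 0.462.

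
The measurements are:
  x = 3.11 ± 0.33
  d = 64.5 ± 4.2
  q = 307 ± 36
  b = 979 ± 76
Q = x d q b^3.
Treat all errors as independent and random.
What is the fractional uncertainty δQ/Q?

0.289

Since Q is a product/quotient, work with relative uncertainties:
  (1·δx/x)² = (1×0.106)² = 0.0113;  (1·δd/d)² = (1×0.0651)² = 0.00424;  (1·δq/q)² = (1×0.117)² = 0.0138;  (3·δb/b)² = (3×0.0776)² = 0.0542
δQ/Q = √(0.0835) = 0.289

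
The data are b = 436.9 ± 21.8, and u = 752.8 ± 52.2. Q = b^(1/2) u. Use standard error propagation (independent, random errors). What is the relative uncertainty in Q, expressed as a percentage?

7.37%

For a monomial Q ∝ b^(1/2), u, fractional errors add in quadrature:
  (½·δb/b)² = (0.5×0.0499)² = 0.000622;  (1·δu/u)² = (1×0.0693)² = 0.00481
δQ/Q = √(0.00543) = 0.0737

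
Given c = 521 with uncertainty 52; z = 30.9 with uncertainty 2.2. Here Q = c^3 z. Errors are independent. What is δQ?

Q is a product of powers, so relative uncertainties combine in quadrature:
  (3·δc/c)² = (3×0.0998)² = 0.0897;  (1·δz/z)² = (1×0.0712)² = 0.00507
δQ/Q = √(0.0947) = 0.308
Q = 4.37e+09, so δQ = 0.308 × 4.37e+09 = 1.34e+09.

1.34e+09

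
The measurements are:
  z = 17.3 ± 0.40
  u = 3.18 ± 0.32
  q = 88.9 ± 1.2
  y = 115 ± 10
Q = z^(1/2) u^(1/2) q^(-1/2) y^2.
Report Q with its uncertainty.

Since Q is a product/quotient, work with relative uncertainties:
  (½·δz/z)² = (0.5×0.0231)² = 0.000134;  (½·δu/u)² = (0.5×0.101)² = 0.00253;  (−½·δq/q)² = (-0.5×0.0135)² = 4.56e-05;  (2·δy/y)² = (2×0.0870)² = 0.0302
δQ/Q = √(0.0330) = 0.182
Q = 10400, so δQ = 0.182 × 10400 = 1890.

10400 ± 1890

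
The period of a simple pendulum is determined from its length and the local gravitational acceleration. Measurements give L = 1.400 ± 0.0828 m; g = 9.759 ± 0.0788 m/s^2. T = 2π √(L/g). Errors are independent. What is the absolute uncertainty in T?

T is a product of powers, so relative uncertainties combine in quadrature:
  (½·δL/L)² = (0.5×0.0591)² = 0.000874;  (−½·δg/g)² = (-0.5×0.00807)² = 1.63e-05
δT/T = √(0.000891) = 0.0298
T = 2.380 s, so δT = 0.0298 × 2.380 = 0.0710 s.

0.0710 s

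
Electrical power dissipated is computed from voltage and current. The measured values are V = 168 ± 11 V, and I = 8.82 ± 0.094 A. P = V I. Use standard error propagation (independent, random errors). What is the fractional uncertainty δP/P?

0.0663

Relative error in a monomial: (δP/P)² = Σ (nᵢ · δxᵢ/xᵢ)².
  (1·δV/V)² = (1×0.0655)² = 0.00429;  (1·δI/I)² = (1×0.0107)² = 0.000114
δP/P = √(0.00440) = 0.0663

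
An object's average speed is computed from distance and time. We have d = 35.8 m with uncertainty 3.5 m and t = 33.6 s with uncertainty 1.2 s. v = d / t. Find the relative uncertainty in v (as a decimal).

0.104

Since v is a product/quotient, work with relative uncertainties:
  (1·δd/d)² = (1×0.0978)² = 0.00956;  (-1·δt/t)² = (-1×0.0357)² = 0.00128
δv/v = √(0.0108) = 0.104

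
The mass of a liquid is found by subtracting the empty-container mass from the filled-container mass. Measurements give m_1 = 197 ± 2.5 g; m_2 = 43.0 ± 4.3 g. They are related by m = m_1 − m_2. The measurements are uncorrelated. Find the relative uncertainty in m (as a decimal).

0.0323

Sums and differences: (δm)² = Σ (cᵢ δxᵢ)².
  (δm_1)² = 6.25;  (δm_2)² = 18.5
δm = √(24.7) = 4.97 g
m = 154 g, so δm/m = 4.97/154 = 0.0323.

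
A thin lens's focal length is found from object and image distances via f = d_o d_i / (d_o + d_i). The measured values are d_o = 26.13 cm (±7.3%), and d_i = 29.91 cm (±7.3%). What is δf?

∂f/∂d_o = (d_i/(d_o+d_i))² = 0.285;  ∂f/∂d_i = (d_o/(d_o+d_i))² = 0.217
δf = √((∂f/∂d_o · δd_o)² + (∂f/∂d_i · δd_i)²) = √(0.295 + 0.225) = 0.722 cm

0.722 cm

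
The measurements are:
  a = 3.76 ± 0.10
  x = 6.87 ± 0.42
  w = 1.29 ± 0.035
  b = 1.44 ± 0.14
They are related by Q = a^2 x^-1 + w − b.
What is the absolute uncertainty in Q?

Let p = a^2·x^-1 = 2.06. δp/p = √((2·δa/a)² + (-1·δx/x)²) = √(0.00283 + 0.00374) = 0.0810, so δp = 0.167.
Q = p + w − b: δQ = √(δp² + δw² + δb²) = √(0.0278 + 0.00123 + 0.0196) = 0.221

0.221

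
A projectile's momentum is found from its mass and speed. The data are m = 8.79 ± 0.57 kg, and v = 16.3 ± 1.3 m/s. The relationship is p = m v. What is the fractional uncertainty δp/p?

0.103

Each factor contributes (exponent × relative error)² to (δp/p)²:
  (1·δm/m)² = (1×0.0648)² = 0.00421;  (1·δv/v)² = (1×0.0798)² = 0.00636
δp/p = √(0.0106) = 0.103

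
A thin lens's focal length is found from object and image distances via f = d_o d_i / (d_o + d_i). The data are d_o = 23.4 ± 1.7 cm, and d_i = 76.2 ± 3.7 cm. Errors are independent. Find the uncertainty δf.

1.02 cm

∂f/∂d_o = (d_i/(d_o+d_i))² = 0.585;  ∂f/∂d_i = (d_o/(d_o+d_i))² = 0.0552
δf = √((∂f/∂d_o · δd_o)² + (∂f/∂d_i · δd_i)²) = √(0.990 + 0.0417) = 1.02 cm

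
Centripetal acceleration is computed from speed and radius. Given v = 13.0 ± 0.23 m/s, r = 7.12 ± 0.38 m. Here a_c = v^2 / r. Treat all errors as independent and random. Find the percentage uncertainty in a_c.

a_c is a product of powers, so relative uncertainties combine in quadrature:
  (2·δv/v)² = (2×0.0177)² = 0.00125;  (-1·δr/r)² = (-1×0.0534)² = 0.00285
δa_c/a_c = √(0.00410) = 0.0640

6.40%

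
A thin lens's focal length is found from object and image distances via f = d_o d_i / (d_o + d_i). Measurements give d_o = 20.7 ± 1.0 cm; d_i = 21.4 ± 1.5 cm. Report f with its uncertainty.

∂f/∂d_o = (d_i/(d_o+d_i))² = 0.258;  ∂f/∂d_i = (d_o/(d_o+d_i))² = 0.242
δf = √((∂f/∂d_o · δd_o)² + (∂f/∂d_i · δd_i)²) = √(0.0668 + 0.132) = 0.445 cm
f = 10.5 cm.

10.5 ± 0.445 cm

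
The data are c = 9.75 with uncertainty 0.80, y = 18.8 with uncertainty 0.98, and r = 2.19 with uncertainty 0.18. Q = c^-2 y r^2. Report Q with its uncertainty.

0.948 ± 0.226

Relative error in a monomial: (δQ/Q)² = Σ (nᵢ · δxᵢ/xᵢ)².
  (-2·δc/c)² = (-2×0.0821)² = 0.0269;  (1·δy/y)² = (1×0.0521)² = 0.00272;  (2·δr/r)² = (2×0.0822)² = 0.0270
δQ/Q = √(0.0567) = 0.238
Q = 0.948, so δQ = 0.238 × 0.948 = 0.226.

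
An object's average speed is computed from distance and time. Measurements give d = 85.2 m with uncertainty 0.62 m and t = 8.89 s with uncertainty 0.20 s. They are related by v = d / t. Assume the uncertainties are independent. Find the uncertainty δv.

0.227 m/s

v is a product of powers, so relative uncertainties combine in quadrature:
  (1·δd/d)² = (1×0.00728)² = 5.3e-05;  (-1·δt/t)² = (-1×0.0225)² = 0.000506
δv/v = √(0.000559) = 0.0236
v = 9.58 m/s, so δv = 0.0236 × 9.58 = 0.227 m/s.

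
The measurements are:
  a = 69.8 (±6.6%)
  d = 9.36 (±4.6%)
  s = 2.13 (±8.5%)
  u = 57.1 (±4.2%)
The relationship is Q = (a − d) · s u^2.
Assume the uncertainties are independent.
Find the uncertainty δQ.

59600

Let w = a − d = 60.4. δw = √(δa² + δd²) = √(21.2 + 0.185) = 4.63, so δw/w = 0.0766.
Q is then a monomial in w, s, u:
δQ/Q = √((δw/w)² + (1·δs/s)² + (2·δu/u)²) = √(0.00586 + 0.00723 + 0.00706) = 0.142
Q = 4.2e+05, so δQ = 0.142 × 4.2e+05 = 59600.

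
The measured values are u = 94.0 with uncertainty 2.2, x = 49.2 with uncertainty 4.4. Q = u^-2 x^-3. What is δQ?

2.59e-10

Q is a product of powers, so relative uncertainties combine in quadrature:
  (-2·δu/u)² = (-2×0.0234)² = 0.00219;  (-3·δx/x)² = (-3×0.0894)² = 0.0720
δQ/Q = √(0.0742) = 0.272
Q = 9.5e-10, so δQ = 0.272 × 9.5e-10 = 2.59e-10.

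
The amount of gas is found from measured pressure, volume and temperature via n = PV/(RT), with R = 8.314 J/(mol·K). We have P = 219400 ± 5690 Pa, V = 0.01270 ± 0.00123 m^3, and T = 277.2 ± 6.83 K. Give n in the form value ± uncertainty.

1.209 ± 0.125 mol

Products/powers → add relative errors in quadrature, weighted by exponent:
  (1·δP/P)² = (1×0.0259)² = 0.000673;  (1·δV/V)² = (1×0.0969)² = 0.00938;  (-1·δT/T)² = (-1×0.0246)² = 0.000607
δn/n = √(0.0107) = 0.103
n = 1.209 mol, so δn = 0.103 × 1.209 = 0.125 mol.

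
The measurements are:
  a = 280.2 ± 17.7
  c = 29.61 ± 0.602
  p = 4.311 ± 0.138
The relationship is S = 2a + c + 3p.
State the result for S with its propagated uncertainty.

S is a linear combination, so absolute uncertainties add in quadrature:
  (2·δa)² = 1250;  (δc)² = 0.362;  (3·δp)² = 0.171
δS = √(1250) = 35.4
S = 602.9.

602.9 ± 35.4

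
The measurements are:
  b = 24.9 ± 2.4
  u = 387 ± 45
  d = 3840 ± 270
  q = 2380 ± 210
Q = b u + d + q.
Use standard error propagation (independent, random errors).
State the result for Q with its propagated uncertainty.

Let p = b·u = 9640. δp/p = √((1·δb/b)² + (1·δu/u)²) = √(0.00929 + 0.0135) = 0.151, so δp = 1460.
Q = p + d + q: δQ = √(δp² + δd² + δq²) = √(2.12e+06 + 72900 + 44100) = 1500
Q = 15900.

15900 ± 1500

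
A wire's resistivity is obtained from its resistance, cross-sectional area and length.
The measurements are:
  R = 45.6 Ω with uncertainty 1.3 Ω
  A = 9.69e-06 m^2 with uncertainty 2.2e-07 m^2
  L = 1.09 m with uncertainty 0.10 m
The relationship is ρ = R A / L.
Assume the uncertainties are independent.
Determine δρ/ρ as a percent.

Products/powers → add relative errors in quadrature, weighted by exponent:
  (1·δR/R)² = (1×0.0285)² = 0.000813;  (1·δA/A)² = (1×0.0227)² = 0.000515;  (-1·δL/L)² = (-1×0.0917)² = 0.00842
δρ/ρ = √(0.00975) = 0.0987

9.87%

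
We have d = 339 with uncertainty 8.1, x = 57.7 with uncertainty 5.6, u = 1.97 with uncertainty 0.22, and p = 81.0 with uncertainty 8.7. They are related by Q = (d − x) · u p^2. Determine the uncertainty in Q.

8.89e+05

Let w = d − x = 281. δw = √(δd² + δx²) = √(65.6 + 31.4) = 9.85, so δw/w = 0.0350.
Q is then a monomial in w, u, p:
δQ/Q = √((δw/w)² + (1·δu/u)² + (2·δp/p)²) = √(0.00123 + 0.0125 + 0.0461) = 0.245
Q = 3.64e+06, so δQ = 0.245 × 3.64e+06 = 8.89e+05.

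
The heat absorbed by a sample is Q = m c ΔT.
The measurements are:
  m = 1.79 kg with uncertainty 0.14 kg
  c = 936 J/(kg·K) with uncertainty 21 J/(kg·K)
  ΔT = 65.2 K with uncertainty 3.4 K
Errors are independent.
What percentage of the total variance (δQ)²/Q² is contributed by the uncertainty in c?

5.39%

(δQ/Q)² = (1·δm/m)² + (1·δc/c)² + (1·δΔT/ΔT)²
  m term: (1×0.0782)² = 0.00612
  c term: (1×0.0224)² = 0.000503
  ΔT term: (1×0.0521)² = 0.00272
Total = 0.00934. Share from c = 0.000503/0.00934 = 0.0539.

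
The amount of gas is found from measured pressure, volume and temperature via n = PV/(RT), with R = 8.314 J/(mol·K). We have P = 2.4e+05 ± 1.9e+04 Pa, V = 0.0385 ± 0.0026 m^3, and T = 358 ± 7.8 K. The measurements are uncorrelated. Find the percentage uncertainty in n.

Since n is a product/quotient, work with relative uncertainties:
  (1·δP/P)² = (1×0.0792)² = 0.00627;  (1·δV/V)² = (1×0.0675)² = 0.00456;  (-1·δT/T)² = (-1×0.0218)² = 0.000475
δn/n = √(0.0113) = 0.106

10.6%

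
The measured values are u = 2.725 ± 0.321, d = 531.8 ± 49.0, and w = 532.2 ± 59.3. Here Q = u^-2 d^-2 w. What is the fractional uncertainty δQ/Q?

0.319

Relative error in a monomial: (δQ/Q)² = Σ (nᵢ · δxᵢ/xᵢ)².
  (-2·δu/u)² = (-2×0.118)² = 0.0555;  (-2·δd/d)² = (-2×0.0921)² = 0.0340;  (1·δw/w)² = (1×0.111)² = 0.0124
δQ/Q = √(0.102) = 0.319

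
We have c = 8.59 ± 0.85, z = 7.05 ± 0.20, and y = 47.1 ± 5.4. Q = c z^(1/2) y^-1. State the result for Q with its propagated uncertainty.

0.484 ± 0.0737

Q is a product of powers, so relative uncertainties combine in quadrature:
  (1·δc/c)² = (1×0.0990)² = 0.00979;  (½·δz/z)² = (0.5×0.0284)² = 0.000201;  (-1·δy/y)² = (-1×0.115)² = 0.0131
δQ/Q = √(0.0231) = 0.152
Q = 0.484, so δQ = 0.152 × 0.484 = 0.0737.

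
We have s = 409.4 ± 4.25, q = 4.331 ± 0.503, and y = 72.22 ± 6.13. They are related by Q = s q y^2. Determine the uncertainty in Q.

Relative error in a monomial: (δQ/Q)² = Σ (nᵢ · δxᵢ/xᵢ)².
  (1·δs/s)² = (1×0.0104)² = 0.000108;  (1·δq/q)² = (1×0.116)² = 0.0135;  (2·δy/y)² = (2×0.0849)² = 0.0288
δQ/Q = √(0.0424) = 0.206
Q = 9.248e+06, so δQ = 0.206 × 9.248e+06 = 1.9e+06.

1.9e+06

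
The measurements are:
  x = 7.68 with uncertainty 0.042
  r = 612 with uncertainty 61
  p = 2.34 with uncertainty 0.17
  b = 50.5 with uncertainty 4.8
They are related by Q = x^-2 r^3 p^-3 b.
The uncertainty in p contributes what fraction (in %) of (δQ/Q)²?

32.5%

(δQ/Q)² = (-2·δx/x)² + (3·δr/r)² + (-3·δp/p)² + (1·δb/b)²
  x term: (-2×0.00547)² = 0.000120
  r term: (3×0.0997)² = 0.0894
  p term: (-3×0.0726)² = 0.0475
  b term: (1×0.0950)² = 0.00903
Total = 0.146. Share from p = 0.0475/0.146 = 0.325.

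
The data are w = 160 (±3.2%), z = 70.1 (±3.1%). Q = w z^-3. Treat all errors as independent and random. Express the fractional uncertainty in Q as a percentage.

Products/powers → add relative errors in quadrature, weighted by exponent:
  (1·δw/w)² = (1×0.0320)² = 0.00102;  (-3·δz/z)² = (-3×0.0310)² = 0.00865
δQ/Q = √(0.00967) = 0.0984

9.84%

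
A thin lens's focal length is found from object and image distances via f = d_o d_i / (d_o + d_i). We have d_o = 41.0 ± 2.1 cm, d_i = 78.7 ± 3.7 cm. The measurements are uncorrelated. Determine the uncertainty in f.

1.01 cm

∂f/∂d_o = (d_i/(d_o+d_i))² = 0.432;  ∂f/∂d_i = (d_o/(d_o+d_i))² = 0.117
δf = √((∂f/∂d_o · δd_o)² + (∂f/∂d_i · δd_i)²) = √(0.824 + 0.188) = 1.01 cm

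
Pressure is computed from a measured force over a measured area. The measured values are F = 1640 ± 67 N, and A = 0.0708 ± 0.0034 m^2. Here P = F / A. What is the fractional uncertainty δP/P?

Products/powers → add relative errors in quadrature, weighted by exponent:
  (1·δF/F)² = (1×0.0409)² = 0.00167;  (-1·δA/A)² = (-1×0.0480)² = 0.00231
δP/P = √(0.00398) = 0.0630

0.0630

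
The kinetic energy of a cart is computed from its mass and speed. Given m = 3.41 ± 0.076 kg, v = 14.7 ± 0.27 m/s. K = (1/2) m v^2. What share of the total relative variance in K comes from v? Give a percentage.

(δK/K)² = (1·δm/m)² + (2·δv/v)²
  m term: (1×0.0223)² = 0.000497
  v term: (2×0.0184)² = 0.00135
Total = 0.00185. Share from v = 0.00135/0.00185 = 0.731.

73.1%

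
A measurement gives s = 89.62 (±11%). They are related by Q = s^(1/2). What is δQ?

Q ∝ s^(1/2), so δQ/Q = |½| · δs/s = 0.5 × 0.110 = 0.0550.
Q = 9.467, so δQ = 0.0550 × 9.467 = 0.521.

0.521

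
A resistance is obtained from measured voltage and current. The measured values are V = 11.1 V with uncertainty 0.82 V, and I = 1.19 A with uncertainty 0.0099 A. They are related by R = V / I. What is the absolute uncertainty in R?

0.693 Ω

Products/powers → add relative errors in quadrature, weighted by exponent:
  (1·δV/V)² = (1×0.0739)² = 0.00546;  (-1·δI/I)² = (-1×0.00832)² = 6.92e-05
δR/R = √(0.00553) = 0.0743
R = 9.33 Ω, so δR = 0.0743 × 9.33 = 0.693 Ω.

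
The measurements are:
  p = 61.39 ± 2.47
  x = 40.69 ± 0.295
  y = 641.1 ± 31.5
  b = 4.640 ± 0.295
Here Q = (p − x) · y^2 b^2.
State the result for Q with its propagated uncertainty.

Let u = p − x = 20.70. δu = √(δp² + δx²) = √(6.10 + 0.0870) = 2.49, so δu/u = 0.120.
Q is then a monomial in u, y, b:
δQ/Q = √((δu/u)² + (2·δy/y)² + (2·δb/b)²) = √(0.0144 + 0.00966 + 0.0162) = 0.201
Q = 1.832e+08, so δQ = 0.201 × 1.832e+08 = 3.68e+07.

(1.832 ± 0.368) × 10^8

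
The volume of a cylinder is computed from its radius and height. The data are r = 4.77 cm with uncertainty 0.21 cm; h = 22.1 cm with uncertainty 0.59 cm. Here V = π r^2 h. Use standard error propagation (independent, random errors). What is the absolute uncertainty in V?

Since V is a product/quotient, work with relative uncertainties:
  (2·δr/r)² = (2×0.0440)² = 0.00775;  (1·δh/h)² = (1×0.0267)² = 0.000713
δV/V = √(0.00847) = 0.0920
V = 1580 cm^3, so δV = 0.0920 × 1580 = 145 cm^3.

145 cm^3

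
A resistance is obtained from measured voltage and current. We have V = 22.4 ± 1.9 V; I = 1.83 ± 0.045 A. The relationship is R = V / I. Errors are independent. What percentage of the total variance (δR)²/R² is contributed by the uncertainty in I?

(δR/R)² = (1·δV/V)² + (-1·δI/I)²
  V term: (1×0.0848)² = 0.00719
  I term: (-1×0.0246)² = 0.000605
Total = 0.00780. Share from I = 0.000605/0.00780 = 0.0775.

7.75%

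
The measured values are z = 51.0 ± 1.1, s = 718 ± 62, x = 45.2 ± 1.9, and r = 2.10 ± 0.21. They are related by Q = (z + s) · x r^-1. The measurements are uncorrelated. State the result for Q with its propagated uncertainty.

Let u = z + s = 769. δu = √(δz² + δs²) = √(1.21 + 3840) = 62.0, so δu/u = 0.0806.
Q is then a monomial in u, x, r:
δQ/Q = √((δu/u)² + (1·δx/x)² + (-1·δr/r)²) = √(0.00650 + 0.00177 + 0.0100) = 0.135
Q = 16600, so δQ = 0.135 × 16600 = 2240.

16600 ± 2240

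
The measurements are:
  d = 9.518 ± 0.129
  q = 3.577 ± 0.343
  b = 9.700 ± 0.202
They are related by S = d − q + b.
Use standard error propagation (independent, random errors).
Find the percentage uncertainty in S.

S is a linear combination, so absolute uncertainties add in quadrature:
  (δd)² = 0.0166;  (δq)² = 0.118;  (δb)² = 0.0408
δS = √(0.175) = 0.418
S = 15.64, so δS/S = 0.418/15.64 = 0.0268.

2.68%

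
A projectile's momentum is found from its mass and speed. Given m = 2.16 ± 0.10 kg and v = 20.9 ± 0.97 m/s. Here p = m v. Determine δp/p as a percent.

For a monomial p ∝ m, v, fractional errors add in quadrature:
  (1·δm/m)² = (1×0.0463)² = 0.00214;  (1·δv/v)² = (1×0.0464)² = 0.00215
δp/p = √(0.00430) = 0.0656

6.56%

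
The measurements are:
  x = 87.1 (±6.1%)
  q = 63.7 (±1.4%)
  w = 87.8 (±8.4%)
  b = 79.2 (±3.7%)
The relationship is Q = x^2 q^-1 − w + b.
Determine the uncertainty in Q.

Let p = x^2·q^-1 = 119. δp/p = √((2·δx/x)² + (-1·δq/q)²) = √(0.0149 + 0.000196) = 0.123, so δp = 14.6.
Q = p − w + b: δQ = √(δp² + δw² + δb²) = √(214 + 54.4 + 8.59) = 16.6

16.6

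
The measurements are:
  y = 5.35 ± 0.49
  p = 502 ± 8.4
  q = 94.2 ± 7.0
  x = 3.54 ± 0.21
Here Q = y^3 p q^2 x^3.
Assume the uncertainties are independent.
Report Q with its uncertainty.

(3.03 ± 1.09) × 10^10

Since Q is a product/quotient, work with relative uncertainties:
  (3·δy/y)² = (3×0.0916)² = 0.0755;  (1·δp/p)² = (1×0.0167)² = 0.000280;  (2·δq/q)² = (2×0.0743)² = 0.0221;  (3·δx/x)² = (3×0.0593)² = 0.0317
δQ/Q = √(0.130) = 0.360
Q = 3.03e+10, so δQ = 0.360 × 3.03e+10 = 1.09e+10.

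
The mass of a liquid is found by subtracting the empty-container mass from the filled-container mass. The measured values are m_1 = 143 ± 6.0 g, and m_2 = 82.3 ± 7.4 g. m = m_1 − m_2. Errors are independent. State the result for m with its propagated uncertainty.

Sums and differences: (δm)² = Σ (cᵢ δxᵢ)².
  (δm_1)² = 36.0;  (δm_2)² = 54.8
δm = √(90.8) = 9.53 g
m = 60.7 g.

60.7 ± 9.53 g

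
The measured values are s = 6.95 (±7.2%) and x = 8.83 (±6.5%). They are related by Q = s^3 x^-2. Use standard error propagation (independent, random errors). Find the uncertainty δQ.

Since Q is a product/quotient, work with relative uncertainties:
  (3·δs/s)² = (3×0.0720)² = 0.0467;  (-2·δx/x)² = (-2×0.0650)² = 0.0169
δQ/Q = √(0.0636) = 0.252
Q = 4.31, so δQ = 0.252 × 4.31 = 1.09.

1.09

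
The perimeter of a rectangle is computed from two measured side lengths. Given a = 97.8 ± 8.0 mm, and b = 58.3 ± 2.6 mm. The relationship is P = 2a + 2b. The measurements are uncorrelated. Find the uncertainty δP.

16.8 mm

Each term contributes (cᵢ δxᵢ)² to (δP)²:
  (2·δa)² = 256;  (2·δb)² = 27.0
δP = √(283) = 16.8 mm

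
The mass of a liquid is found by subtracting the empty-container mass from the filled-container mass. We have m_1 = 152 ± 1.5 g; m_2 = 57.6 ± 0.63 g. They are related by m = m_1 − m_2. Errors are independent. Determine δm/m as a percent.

Sums and differences: (δm)² = Σ (cᵢ δxᵢ)².
  (δm_1)² = 2.25;  (δm_2)² = 0.397
δm = √(2.65) = 1.63 g
m = 94.4 g, so δm/m = 1.63/94.4 = 0.0172.

1.72%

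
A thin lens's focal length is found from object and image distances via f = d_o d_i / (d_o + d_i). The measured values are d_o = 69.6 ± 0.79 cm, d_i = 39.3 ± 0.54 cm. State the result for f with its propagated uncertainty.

25.1 ± 0.243 cm

∂f/∂d_o = (d_i/(d_o+d_i))² = 0.130;  ∂f/∂d_i = (d_o/(d_o+d_i))² = 0.408
δf = √((∂f/∂d_o · δd_o)² + (∂f/∂d_i · δd_i)²) = √(0.0106 + 0.0487) = 0.243 cm
f = 25.1 cm.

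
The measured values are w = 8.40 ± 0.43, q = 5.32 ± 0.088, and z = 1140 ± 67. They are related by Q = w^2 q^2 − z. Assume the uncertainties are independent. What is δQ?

Let p = w^2·q^2 = 2000. δp/p = √((2·δw/w)² + (2·δq/q)²) = √(0.0105 + 0.00109) = 0.108, so δp = 215.
Q = p − z: δQ = √(δp² + δz²) = √(46200 + 4490) = 225

225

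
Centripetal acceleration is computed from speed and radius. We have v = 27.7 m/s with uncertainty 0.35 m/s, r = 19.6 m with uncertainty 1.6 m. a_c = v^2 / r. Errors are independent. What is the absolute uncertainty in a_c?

a_c is a product of powers, so relative uncertainties combine in quadrature:
  (2·δv/v)² = (2×0.0126)² = 0.000639;  (-1·δr/r)² = (-1×0.0816)² = 0.00666
δa_c/a_c = √(0.00730) = 0.0855
a_c = 39.1 m/s^2, so δa_c = 0.0855 × 39.1 = 3.35 m/s^2.

3.35 m/s^2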